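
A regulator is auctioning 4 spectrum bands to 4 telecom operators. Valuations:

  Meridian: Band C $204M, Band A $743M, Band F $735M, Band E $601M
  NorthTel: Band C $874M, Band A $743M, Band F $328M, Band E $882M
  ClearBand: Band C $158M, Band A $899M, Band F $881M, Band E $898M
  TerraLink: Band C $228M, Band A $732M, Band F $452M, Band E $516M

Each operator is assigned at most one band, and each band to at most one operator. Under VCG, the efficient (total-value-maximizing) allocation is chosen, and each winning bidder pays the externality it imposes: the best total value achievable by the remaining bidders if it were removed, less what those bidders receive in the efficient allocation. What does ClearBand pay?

Efficient allocation: Meridian→Band F ($735M), NorthTel→Band C ($874M), ClearBand→Band E ($898M), TerraLink→Band A ($732M); total welfare W = $3239M.
ClearBand receives Band E at value $898M, so the others get W − 898 = $2341M.
Without ClearBand: best allocation of the remaining 3 bidders over all 4 bands is Meridian→Band F ($735M), NorthTel→Band E ($882M), TerraLink→Band A ($732M), total $2349M.
VCG payment = (others' best without ClearBand) − (others' welfare with ClearBand) = 2349 − 2341 = $8M.

ClearBand pays $8M.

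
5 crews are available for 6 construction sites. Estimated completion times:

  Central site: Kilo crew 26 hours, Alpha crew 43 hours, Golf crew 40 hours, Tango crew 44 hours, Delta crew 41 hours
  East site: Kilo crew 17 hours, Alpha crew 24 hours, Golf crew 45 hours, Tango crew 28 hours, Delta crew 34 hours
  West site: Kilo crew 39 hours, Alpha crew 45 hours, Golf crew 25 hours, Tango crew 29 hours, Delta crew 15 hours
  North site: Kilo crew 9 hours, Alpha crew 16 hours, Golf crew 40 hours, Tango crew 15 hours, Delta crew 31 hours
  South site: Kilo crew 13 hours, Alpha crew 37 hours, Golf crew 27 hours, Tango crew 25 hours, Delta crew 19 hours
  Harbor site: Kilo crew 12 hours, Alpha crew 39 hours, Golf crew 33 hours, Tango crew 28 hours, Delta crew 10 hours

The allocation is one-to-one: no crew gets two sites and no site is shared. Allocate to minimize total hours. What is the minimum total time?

Optimal: Kilo crew→South site (13 hours), Alpha crew→East site (24 hours), Golf crew→West site (25 hours), Tango crew→North site (15 hours), Delta crew→Harbor site (10 hours) — total 13+24+25+15+10 = 87 hours.
Min-entry greedy (repeatedly take the single cheapest remaining cell) gives 93 hours, worse by 6.
Swapping Alpha crew↔Golf crew (Alpha crew→West site 45 hours, Golf crew→East site 45 hours) adds 41.
Every other assignment is strictly worse.

Minimum total: 87 hours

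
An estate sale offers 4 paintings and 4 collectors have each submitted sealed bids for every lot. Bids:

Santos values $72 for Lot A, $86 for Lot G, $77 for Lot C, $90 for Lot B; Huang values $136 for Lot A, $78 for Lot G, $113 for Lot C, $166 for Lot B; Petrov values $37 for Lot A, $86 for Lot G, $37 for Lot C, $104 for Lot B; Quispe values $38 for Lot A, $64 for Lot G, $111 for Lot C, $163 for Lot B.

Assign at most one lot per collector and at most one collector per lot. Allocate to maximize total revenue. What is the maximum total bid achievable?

Optimal: Santos→Lot C ($77), Huang→Lot A ($136), Petrov→Lot G ($86), Quispe→Lot B ($163) — total 77+136+86+163 = $462.
Column-greedy (each lot in turn goes to its best remaining collector) gives $437, worse by 25.
Swapping Santos↔Huang (Santos→Lot A $72, Huang→Lot C $113) loses 28.
No other one-to-one assignment exceeds $462.

Max total: $462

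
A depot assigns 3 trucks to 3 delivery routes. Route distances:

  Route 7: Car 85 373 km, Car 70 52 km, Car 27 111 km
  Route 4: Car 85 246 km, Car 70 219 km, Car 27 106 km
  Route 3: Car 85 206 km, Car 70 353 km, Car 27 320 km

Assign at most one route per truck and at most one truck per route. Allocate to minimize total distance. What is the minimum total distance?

Min total: 364 km

This is a one-to-one assignment (minimum-cost bipartite matching).
Optimal: Car 85→Route 3 (206 km), Car 70→Route 7 (52 km), Car 27→Route 4 (106 km) — total 206+52+106 = 364 km.
Swapping Car 27↔Car 85 (Car 27→Route 3 320 km, Car 85→Route 4 246 km) adds 254.
Every other assignment is strictly worse.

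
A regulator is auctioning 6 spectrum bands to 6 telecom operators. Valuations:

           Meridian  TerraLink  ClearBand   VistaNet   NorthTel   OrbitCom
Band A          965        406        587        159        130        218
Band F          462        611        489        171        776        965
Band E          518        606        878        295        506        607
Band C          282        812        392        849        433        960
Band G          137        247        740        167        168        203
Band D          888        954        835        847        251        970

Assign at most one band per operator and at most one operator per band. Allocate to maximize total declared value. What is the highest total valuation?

Max total: $4979M

This is a one-to-one assignment (maximum-weight bipartite matching).
Optimal: Meridian→Band A ($965M), TerraLink→Band D ($954M), ClearBand→Band G ($740M), VistaNet→Band C ($849M), NorthTel→Band E ($506M), OrbitCom→Band F ($965M) — total 965+954+740+849+506+965 = $4979M.
Column-greedy (each band in turn goes to its best remaining operator) gives $4155M, worse by 824.
Swapping VistaNet↔NorthTel (VistaNet→Band E $295M, NorthTel→Band C $433M) loses 627.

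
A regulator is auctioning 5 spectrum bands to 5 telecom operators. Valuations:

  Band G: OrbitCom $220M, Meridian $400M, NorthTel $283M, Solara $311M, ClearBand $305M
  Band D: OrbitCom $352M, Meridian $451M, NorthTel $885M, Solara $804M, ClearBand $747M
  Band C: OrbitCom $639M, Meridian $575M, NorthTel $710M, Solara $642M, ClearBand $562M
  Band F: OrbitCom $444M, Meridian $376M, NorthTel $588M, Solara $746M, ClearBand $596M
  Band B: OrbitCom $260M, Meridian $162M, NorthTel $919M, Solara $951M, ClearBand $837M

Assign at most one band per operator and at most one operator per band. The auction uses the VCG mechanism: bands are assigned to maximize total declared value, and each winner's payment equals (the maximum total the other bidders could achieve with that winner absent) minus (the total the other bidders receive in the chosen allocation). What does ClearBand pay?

ClearBand pays $205M.

Efficient allocation: OrbitCom→Band C ($639M), Meridian→Band G ($400M), NorthTel→Band D ($885M), Solara→Band F ($746M), ClearBand→Band B ($837M); total welfare W = $3507M.
ClearBand receives Band B at value $837M, so the others get W − 837 = $2670M.
Without ClearBand: best allocation of the remaining 4 bidders over all 5 bands is OrbitCom→Band C ($639M), Meridian→Band G ($400M), NorthTel→Band D ($885M), Solara→Band B ($951M), total $2875M.
VCG payment = (others' best without ClearBand) − (others' welfare with ClearBand) = 2875 − 2670 = $205M.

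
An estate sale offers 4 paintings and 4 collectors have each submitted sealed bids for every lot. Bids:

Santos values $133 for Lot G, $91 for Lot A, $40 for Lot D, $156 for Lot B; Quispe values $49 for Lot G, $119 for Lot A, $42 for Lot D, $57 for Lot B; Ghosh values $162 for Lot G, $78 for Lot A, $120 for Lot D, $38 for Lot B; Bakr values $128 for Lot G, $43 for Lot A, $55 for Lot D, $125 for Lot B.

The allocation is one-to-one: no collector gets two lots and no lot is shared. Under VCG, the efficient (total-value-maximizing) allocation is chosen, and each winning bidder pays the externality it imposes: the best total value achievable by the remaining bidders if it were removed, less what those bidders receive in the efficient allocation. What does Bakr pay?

Bakr pays $42.

Efficient allocation: Santos→Lot B ($156), Quispe→Lot A ($119), Ghosh→Lot D ($120), Bakr→Lot G ($128); total welfare W = $523.
Bakr receives Lot G at value $128, so the others get W − 128 = $395.
Without Bakr: best allocation of the remaining 3 bidders over all 4 lots is Santos→Lot B ($156), Quispe→Lot A ($119), Ghosh→Lot G ($162), total $437.
VCG payment = (others' best without Bakr) − (others' welfare with Bakr) = 437 − 395 = $42.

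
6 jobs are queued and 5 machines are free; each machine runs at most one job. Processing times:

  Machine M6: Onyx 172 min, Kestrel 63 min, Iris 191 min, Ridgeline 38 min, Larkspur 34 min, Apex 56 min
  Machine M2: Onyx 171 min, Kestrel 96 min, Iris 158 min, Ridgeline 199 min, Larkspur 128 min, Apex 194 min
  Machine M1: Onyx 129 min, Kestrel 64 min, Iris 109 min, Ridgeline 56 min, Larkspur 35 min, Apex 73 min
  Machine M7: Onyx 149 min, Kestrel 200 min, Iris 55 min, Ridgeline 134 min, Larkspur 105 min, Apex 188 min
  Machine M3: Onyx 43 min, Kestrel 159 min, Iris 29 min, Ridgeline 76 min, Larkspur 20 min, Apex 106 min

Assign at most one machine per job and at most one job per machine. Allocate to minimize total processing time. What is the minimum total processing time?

Optimal: Ridgeline→Machine M6 (38 min), Kestrel→Machine M2 (96 min), Larkspur→Machine M1 (35 min), Iris→Machine M7 (55 min), Onyx→Machine M3 (43 min) — total 38+96+35+55+43 = 267 min.
Column-greedy (each machine in turn goes to its cheapest remaining job) gives 284 min, worse by 17.
Swapping Iris↔Larkspur (Iris→Machine M1 109 min, Larkspur→Machine M7 105 min) adds 124.
Every other assignment is strictly worse.

Minimum total: 267 min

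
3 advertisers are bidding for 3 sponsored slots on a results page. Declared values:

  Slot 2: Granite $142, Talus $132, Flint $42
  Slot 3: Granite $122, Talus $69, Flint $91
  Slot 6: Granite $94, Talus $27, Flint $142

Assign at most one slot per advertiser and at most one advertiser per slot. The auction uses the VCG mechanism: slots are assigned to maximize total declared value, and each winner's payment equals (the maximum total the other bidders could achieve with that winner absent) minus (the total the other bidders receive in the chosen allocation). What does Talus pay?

Talus pays $20.

Efficient allocation: Granite→Slot 3 ($122), Talus→Slot 2 ($132), Flint→Slot 6 ($142); total welfare W = $396.
Talus receives Slot 2 at value $132, so the others get W − 132 = $264.
Without Talus: best allocation of the remaining 2 bidders over all 3 slots is Granite→Slot 2 ($142), Flint→Slot 6 ($142), total $284.
VCG payment = (others' best without Talus) − (others' welfare with Talus) = 284 − 264 = $20.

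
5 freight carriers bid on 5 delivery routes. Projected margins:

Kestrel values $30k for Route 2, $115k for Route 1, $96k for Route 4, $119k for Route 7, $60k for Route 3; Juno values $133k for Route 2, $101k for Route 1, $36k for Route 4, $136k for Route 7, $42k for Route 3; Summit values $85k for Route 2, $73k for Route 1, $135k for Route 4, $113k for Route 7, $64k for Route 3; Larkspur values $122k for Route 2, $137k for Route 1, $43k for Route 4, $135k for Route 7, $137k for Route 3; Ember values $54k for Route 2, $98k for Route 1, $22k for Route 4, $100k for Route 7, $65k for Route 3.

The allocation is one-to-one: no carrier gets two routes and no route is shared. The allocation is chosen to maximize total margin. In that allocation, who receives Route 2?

This is a one-to-one assignment (maximum-weight bipartite matching).
Optimal: Kestrel→Route 7 ($119k), Juno→Route 2 ($133k), Summit→Route 4 ($135k), Larkspur→Route 3 ($137k), Ember→Route 1 ($98k) — total 119+133+135+137+98 = $622k.
Row-greedy (each carrier in turn takes its best remaining route) gives $589k, worse by 33.
Next-best assignment: Kestrel→Route 1, Juno→Route 2, Summit→Route 4, Larkspur→Route 3, Ember→Route 7 = $620k.
No other one-to-one assignment exceeds $622k.
Juno's own top route is Route 7 ($136k), but forcing Juno→Route 7 and reassigning the rest optimally gives only $577k — worse by 45.

Juno receives Route 2.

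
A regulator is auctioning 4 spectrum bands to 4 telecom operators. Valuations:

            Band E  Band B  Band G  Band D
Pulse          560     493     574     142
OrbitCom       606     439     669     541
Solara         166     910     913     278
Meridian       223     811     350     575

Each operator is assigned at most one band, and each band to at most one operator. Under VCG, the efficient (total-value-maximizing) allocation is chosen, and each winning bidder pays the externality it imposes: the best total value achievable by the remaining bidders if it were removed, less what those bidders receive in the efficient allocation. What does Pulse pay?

Efficient allocation: Pulse→Band E ($560M), OrbitCom→Band D ($541M), Solara→Band G ($913M), Meridian→Band B ($811M); total welfare W = $2825M.
Pulse receives Band E at value $560M, so the others get W − 560 = $2265M.
Without Pulse: best allocation of the remaining 3 bidders over all 4 bands is OrbitCom→Band E ($606M), Solara→Band G ($913M), Meridian→Band B ($811M), total $2330M.
VCG payment = (others' best without Pulse) − (others' welfare with Pulse) = 2330 − 2265 = $65M.

Pulse pays $65M.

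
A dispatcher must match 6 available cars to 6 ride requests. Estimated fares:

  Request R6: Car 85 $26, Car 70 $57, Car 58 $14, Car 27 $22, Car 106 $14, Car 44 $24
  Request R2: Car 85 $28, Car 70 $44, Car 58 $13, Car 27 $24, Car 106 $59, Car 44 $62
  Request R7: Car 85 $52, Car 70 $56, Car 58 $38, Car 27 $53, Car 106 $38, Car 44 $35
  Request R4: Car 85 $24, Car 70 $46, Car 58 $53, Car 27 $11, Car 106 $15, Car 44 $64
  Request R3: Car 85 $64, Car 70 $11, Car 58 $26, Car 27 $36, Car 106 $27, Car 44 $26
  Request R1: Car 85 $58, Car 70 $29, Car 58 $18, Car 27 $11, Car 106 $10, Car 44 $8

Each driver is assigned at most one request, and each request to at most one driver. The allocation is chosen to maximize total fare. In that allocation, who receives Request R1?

Car 85 receives Request R1.

Treat this as an assignment problem: match each driver to one request.
Optimal: Car 85→Request R1 ($58), Car 70→Request R6 ($57), Car 58→Request R3 ($26), Car 27→Request R7 ($53), Car 106→Request R2 ($59), Car 44→Request R4 ($64) — total 58+57+26+53+59+64 = $317.
Column-greedy (each request in turn goes to its best remaining driver) gives $299, worse by 18.
Swapping Car 70↔Car 44 (Car 70→Request R4 $46, Car 44→Request R6 $24) loses 51.
Every other assignment is strictly worse.
Car 85's own top request is Request R3 ($64), but forcing Car 85→Request R3 and reassigning the rest optimally gives only $315 — worse by 2.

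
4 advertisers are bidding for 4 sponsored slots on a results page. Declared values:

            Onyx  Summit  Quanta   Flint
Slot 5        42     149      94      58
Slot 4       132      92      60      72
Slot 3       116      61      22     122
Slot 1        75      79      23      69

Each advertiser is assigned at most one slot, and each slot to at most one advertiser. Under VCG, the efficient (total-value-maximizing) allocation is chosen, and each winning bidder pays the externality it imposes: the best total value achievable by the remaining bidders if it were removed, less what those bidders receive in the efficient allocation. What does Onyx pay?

Efficient allocation: Onyx→Slot 4 ($132), Summit→Slot 1 ($79), Quanta→Slot 5 ($94), Flint→Slot 3 ($122); total welfare W = $427.
Onyx receives Slot 4 at value $132, so the others get W − 132 = $295.
Without Onyx: best allocation of the remaining 3 bidders over all 4 slots is Summit→Slot 5 ($149), Quanta→Slot 4 ($60), Flint→Slot 3 ($122), total $331.
VCG payment = (others' best without Onyx) − (others' welfare with Onyx) = 331 − 295 = $36.

Onyx pays $36.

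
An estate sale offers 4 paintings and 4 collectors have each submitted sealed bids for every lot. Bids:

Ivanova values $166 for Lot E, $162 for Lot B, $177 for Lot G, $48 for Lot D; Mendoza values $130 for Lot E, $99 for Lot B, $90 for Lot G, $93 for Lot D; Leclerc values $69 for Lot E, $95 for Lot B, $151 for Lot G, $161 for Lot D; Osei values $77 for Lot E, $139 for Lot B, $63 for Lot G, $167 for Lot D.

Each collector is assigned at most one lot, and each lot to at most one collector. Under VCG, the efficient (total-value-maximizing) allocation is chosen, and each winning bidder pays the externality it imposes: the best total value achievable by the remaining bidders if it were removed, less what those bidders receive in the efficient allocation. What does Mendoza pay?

Efficient allocation: Ivanova→Lot B ($162), Mendoza→Lot E ($130), Leclerc→Lot G ($151), Osei→Lot D ($167); total welfare W = $610.
Mendoza receives Lot E at value $130, so the others get W − 130 = $480.
Without Mendoza: best allocation of the remaining 3 bidders over all 4 lots is Ivanova→Lot E ($166), Leclerc→Lot G ($151), Osei→Lot D ($167), total $484.
VCG payment = (others' best without Mendoza) − (others' welfare with Mendoza) = 484 − 480 = $4.

Mendoza pays $4.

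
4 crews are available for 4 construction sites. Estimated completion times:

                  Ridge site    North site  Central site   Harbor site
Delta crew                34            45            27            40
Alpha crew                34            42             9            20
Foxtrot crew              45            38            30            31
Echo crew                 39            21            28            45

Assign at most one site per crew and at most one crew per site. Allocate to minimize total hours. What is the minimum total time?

Min total: 95 hours

Optimal: Delta crew→Ridge site (34 hours), Alpha crew→Central site (9 hours), Foxtrot crew→Harbor site (31 hours), Echo crew→North site (21 hours) — total 34+9+31+21 = 95 hours.
Row-greedy (each crew in turn takes its cheapest remaining site) gives 124 hours, worse by 29.
Swapping Echo crew↔Foxtrot crew (Echo crew→Harbor site 45 hours, Foxtrot crew→North site 38 hours) adds 31.
Checked against all permutations: 95 hours is optimal.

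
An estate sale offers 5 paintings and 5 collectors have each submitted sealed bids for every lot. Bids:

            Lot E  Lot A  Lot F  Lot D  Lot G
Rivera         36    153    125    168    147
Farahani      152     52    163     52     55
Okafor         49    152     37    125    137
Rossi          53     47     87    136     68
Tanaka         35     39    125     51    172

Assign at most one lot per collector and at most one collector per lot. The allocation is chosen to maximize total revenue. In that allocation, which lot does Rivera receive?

Rivera receives Lot F.

This is the linear assignment problem.
Optimal: Rivera→Lot F ($125), Farahani→Lot E ($152), Okafor→Lot A ($152), Rossi→Lot D ($136), Tanaka→Lot G ($172) — total 125+152+152+136+172 = $737.
Column-greedy (each lot in turn goes to its best remaining collector) gives $703, worse by 34.
Rivera's own top lot is Lot D ($168), but forcing Rivera→Lot D and reassigning the rest optimally gives only $731 — worse by 6.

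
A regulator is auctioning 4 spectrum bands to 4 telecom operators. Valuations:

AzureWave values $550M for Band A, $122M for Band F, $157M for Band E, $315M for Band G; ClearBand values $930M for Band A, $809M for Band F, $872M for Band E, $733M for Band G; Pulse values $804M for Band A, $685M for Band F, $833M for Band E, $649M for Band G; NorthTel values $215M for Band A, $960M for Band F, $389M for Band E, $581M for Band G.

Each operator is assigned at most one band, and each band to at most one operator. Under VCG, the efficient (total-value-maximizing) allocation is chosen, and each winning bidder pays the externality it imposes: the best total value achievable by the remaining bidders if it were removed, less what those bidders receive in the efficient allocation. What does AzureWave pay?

AzureWave pays $197M.

Efficient allocation: AzureWave→Band A ($550M), ClearBand→Band G ($733M), Pulse→Band E ($833M), NorthTel→Band F ($960M); total welfare W = $3076M.
AzureWave receives Band A at value $550M, so the others get W − 550 = $2526M.
Without AzureWave: best allocation of the remaining 3 bidders over all 4 bands is ClearBand→Band A ($930M), Pulse→Band E ($833M), NorthTel→Band F ($960M), total $2723M.
VCG payment = (others' best without AzureWave) − (others' welfare with AzureWave) = 2723 − 2526 = $197M.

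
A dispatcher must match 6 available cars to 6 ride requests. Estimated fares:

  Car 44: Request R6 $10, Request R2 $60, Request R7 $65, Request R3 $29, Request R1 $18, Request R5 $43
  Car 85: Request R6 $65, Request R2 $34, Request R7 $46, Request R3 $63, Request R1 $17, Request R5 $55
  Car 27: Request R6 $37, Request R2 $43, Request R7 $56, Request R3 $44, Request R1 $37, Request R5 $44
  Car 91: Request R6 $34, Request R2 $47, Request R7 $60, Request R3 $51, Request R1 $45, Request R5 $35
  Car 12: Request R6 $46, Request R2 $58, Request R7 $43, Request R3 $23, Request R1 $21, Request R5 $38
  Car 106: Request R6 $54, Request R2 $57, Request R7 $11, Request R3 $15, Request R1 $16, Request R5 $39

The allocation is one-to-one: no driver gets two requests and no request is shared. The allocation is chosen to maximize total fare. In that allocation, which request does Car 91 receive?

Car 91 receives Request R1.

Optimal: Car 44→Request R7 ($65), Car 85→Request R3 ($63), Car 27→Request R5 ($44), Car 91→Request R1 ($45), Car 12→Request R2 ($58), Car 106→Request R6 ($54) — total 65+63+44+45+58+54 = $329.
Row-greedy (each driver in turn takes its best remaining request) gives $275, worse by 54.
Next-best assignment: Car 44→Request R7, Car 85→Request R5, Car 27→Request R3, Car 91→Request R1, Car 12→Request R2, Car 106→Request R6 = $321.
Swapping Car 91↔Car 106 (Car 91→Request R6 $34, Car 106→Request R1 $16) loses 49.
No other one-to-one assignment exceeds $329.
Car 91's own top request is Request R7 ($60), but forcing Car 91→Request R7 and reassigning the rest optimally gives only $315 — worse by 14.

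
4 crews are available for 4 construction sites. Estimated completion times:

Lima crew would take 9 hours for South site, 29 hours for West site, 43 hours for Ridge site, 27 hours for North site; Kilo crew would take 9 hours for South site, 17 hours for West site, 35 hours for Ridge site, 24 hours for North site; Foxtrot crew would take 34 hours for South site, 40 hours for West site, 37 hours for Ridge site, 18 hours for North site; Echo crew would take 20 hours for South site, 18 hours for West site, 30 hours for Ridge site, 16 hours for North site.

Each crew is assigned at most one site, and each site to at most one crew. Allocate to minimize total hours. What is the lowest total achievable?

Min total: 74 hours

Optimal: Lima crew→South site (9 hours), Kilo crew→West site (17 hours), Foxtrot crew→North site (18 hours), Echo crew→Ridge site (30 hours) — total 9+17+18+30 = 74 hours.
Min-entry greedy (repeatedly take the single cheapest remaining cell) gives 79 hours, worse by 5.
Next-best assignment: Lima crew→South site, Kilo crew→West site, Foxtrot crew→Ridge site, Echo crew→North site = 79 hours.
Checked against all permutations: 74 hours is optimal.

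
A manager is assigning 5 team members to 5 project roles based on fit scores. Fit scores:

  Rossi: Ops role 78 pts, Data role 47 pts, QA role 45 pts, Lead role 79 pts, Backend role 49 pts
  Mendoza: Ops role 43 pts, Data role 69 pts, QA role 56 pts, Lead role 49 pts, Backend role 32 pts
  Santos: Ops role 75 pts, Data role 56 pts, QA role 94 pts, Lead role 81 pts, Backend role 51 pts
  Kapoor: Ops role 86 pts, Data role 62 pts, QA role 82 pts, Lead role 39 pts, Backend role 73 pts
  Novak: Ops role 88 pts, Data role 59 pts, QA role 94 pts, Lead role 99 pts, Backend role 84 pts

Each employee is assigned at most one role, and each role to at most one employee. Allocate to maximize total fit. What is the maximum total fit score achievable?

Maximum total: 413 pts

Optimal: Rossi→Ops role (78 pts), Mendoza→Data role (69 pts), Santos→QA role (94 pts), Kapoor→Backend role (73 pts), Novak→Lead role (99 pts) — total 78+69+94+73+99 = 413 pts.
Max-entry greedy (repeatedly take the single best remaining cell) gives 397 pts, worse by 16.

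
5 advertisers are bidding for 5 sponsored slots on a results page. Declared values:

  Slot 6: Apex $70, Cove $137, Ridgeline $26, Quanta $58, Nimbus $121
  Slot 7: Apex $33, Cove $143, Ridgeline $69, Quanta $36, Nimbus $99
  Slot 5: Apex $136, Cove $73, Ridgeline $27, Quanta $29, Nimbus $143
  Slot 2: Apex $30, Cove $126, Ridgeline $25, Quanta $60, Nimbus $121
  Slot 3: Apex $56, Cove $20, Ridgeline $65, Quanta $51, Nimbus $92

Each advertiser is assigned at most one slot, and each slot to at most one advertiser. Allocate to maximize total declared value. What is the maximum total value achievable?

Maximum total: $525

Optimal: Apex→Slot 5 ($136), Cove→Slot 7 ($143), Ridgeline→Slot 3 ($65), Quanta→Slot 2 ($60), Nimbus→Slot 6 ($121) — total 136+143+65+60+121 = $525.
Column-greedy (each slot in turn goes to its best remaining advertiser) gives $497, worse by 28.
Every other assignment is strictly worse.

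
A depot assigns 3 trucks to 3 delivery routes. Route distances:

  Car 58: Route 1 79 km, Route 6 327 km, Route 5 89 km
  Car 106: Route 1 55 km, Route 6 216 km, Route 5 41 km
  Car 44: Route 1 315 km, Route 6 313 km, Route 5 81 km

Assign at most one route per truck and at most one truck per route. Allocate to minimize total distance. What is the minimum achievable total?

Minimum total: 376 km

Treat this as an assignment problem: match each truck to one route.
Optimal: Car 58→Route 1 (79 km), Car 106→Route 6 (216 km), Car 44→Route 5 (81 km) — total 79+216+81 = 376 km.
Row-greedy (each truck in turn takes its cheapest remaining route) gives 433 km, worse by 57.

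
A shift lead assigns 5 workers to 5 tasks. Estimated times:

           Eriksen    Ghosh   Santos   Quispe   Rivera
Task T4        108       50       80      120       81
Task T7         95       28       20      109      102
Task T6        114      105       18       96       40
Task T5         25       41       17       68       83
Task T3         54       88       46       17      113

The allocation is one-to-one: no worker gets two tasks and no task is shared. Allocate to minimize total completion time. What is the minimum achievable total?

Optimal: Eriksen→Task T5 (25 min), Ghosh→Task T4 (50 min), Santos→Task T7 (20 min), Quispe→Task T3 (17 min), Rivera→Task T6 (40 min) — total 25+50+20+17+40 = 152 min.
Row-greedy (each worker in turn takes its cheapest remaining task) gives 169 min, worse by 17.
Swapping Santos↔Rivera (Santos→Task T6 18 min, Rivera→Task T7 102 min) adds 60.

Min total: 152 min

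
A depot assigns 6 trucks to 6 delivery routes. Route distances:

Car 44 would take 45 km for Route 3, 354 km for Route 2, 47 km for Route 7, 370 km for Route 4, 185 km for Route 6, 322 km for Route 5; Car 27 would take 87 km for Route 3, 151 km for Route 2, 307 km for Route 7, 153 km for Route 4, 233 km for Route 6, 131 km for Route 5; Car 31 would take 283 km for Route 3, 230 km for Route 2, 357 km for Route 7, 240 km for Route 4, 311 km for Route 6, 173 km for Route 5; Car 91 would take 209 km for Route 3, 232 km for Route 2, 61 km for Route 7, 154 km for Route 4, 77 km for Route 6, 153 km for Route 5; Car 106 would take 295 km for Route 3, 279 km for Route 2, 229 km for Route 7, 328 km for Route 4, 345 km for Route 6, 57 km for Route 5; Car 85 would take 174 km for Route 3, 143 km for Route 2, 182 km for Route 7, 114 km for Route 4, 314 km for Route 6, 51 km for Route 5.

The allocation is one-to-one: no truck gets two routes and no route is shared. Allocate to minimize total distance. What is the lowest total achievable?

Optimal: Car 44→Route 7 (47 km), Car 27→Route 3 (87 km), Car 31→Route 2 (230 km), Car 91→Route 6 (77 km), Car 106→Route 5 (57 km), Car 85→Route 4 (114 km) — total 47+87+230+77+57+114 = 612 km.
Row-greedy (each truck in turn takes its cheapest remaining route) gives 1109 km, worse by 497.
No other one-to-one assignment undercuts 612 km.

Min total: 612 km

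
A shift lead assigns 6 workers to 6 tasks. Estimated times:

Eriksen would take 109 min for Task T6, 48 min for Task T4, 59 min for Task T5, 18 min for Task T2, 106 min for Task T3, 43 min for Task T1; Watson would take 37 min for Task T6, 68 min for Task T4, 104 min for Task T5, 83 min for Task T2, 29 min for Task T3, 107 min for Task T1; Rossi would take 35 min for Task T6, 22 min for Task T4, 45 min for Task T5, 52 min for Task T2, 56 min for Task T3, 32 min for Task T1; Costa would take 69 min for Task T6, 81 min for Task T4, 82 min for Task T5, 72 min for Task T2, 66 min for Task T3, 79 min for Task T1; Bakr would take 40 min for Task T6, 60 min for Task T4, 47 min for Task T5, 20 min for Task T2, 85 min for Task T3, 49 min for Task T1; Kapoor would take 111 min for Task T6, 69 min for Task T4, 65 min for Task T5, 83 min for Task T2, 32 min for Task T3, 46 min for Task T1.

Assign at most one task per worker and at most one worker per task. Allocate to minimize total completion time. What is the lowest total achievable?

Optimal: Eriksen→Task T2 (18 min), Watson→Task T3 (29 min), Rossi→Task T4 (22 min), Costa→Task T6 (69 min), Bakr→Task T5 (47 min), Kapoor→Task T1 (46 min) — total 18+29+22+69+47+46 = 231 min.
Column-greedy (each task in turn goes to its cheapest remaining worker) gives 277 min, worse by 46.
Next-best assignment: Eriksen→Task T2, Watson→Task T6, Rossi→Task T4, Costa→Task T1, Bakr→Task T5, Kapoor→Task T3 = 235 min.
No other one-to-one assignment undercuts 231 min.

Min total: 231 min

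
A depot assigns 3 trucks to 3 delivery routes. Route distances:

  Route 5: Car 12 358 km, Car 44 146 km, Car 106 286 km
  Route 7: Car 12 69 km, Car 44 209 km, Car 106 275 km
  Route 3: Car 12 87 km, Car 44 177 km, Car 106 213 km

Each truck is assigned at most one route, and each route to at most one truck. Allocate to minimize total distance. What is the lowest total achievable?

This is the linear assignment problem.
Optimal: Car 12→Route 7 (69 km), Car 44→Route 5 (146 km), Car 106→Route 3 (213 km) — total 69+146+213 = 428 km.
Swapping Car 44↔Car 12 (Car 44→Route 7 209 km, Car 12→Route 5 358 km) adds 352.

Minimum total: 428 km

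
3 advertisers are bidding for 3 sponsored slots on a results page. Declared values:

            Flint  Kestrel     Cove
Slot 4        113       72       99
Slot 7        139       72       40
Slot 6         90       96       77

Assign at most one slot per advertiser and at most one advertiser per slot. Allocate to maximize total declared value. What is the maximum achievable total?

Optimal: Flint→Slot 7 ($139), Kestrel→Slot 6 ($96), Cove→Slot 4 ($99) — total 139+96+99 = $334.
Column-greedy (each slot in turn goes to its best remaining advertiser) gives $262, worse by 72.
Swapping Cove↔Flint (Cove→Slot 7 $40, Flint→Slot 4 $113) loses 85.
Every other assignment is strictly worse.

Maximum total: $334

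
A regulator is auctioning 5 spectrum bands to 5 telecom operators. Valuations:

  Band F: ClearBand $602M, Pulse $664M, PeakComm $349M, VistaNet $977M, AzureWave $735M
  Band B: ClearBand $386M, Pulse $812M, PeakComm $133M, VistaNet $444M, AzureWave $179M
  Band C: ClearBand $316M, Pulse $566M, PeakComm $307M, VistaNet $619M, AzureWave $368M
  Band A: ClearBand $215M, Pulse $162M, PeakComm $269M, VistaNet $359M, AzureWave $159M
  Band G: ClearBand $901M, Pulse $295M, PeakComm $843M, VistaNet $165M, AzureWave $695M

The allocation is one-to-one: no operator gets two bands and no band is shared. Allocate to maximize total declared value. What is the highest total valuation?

This is a one-to-one assignment (maximum-weight bipartite matching).
Optimal: ClearBand→Band G ($901M), Pulse→Band B ($812M), PeakComm→Band A ($269M), VistaNet→Band C ($619M), AzureWave→Band F ($735M) — total 901+812+269+619+735 = $3336M.
Max-entry greedy (repeatedly take the single best remaining cell) gives $3327M, worse by 9.
Swapping Pulse↔VistaNet (Pulse→Band C $566M, VistaNet→Band B $444M) loses 421.
Every other assignment is strictly worse.

Maximum total: $3336M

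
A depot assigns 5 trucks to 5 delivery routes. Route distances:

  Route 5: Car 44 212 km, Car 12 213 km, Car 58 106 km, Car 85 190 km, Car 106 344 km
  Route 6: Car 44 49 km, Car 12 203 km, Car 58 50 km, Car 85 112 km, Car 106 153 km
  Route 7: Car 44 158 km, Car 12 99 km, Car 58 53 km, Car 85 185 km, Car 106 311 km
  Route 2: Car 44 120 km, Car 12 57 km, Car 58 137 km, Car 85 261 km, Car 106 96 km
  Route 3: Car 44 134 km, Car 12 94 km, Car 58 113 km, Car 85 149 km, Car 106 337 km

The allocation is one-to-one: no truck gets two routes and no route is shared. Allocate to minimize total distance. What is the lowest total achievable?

Optimal: Car 44→Route 6 (49 km), Car 12→Route 3 (94 km), Car 58→Route 7 (53 km), Car 85→Route 5 (190 km), Car 106→Route 2 (96 km) — total 49+94+53+190+96 = 482 km.
Column-greedy (each route in turn goes to its cheapest remaining truck) gives 499 km, worse by 17.

Minimum total: 482 km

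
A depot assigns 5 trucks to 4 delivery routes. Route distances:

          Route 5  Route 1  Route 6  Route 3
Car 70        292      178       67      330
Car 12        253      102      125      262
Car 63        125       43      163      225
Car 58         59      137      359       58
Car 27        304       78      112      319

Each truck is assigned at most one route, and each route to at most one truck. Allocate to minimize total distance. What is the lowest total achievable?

Treat this as an assignment problem: match each truck to one route.
Optimal: Car 63→Route 5 (125 km), Car 27→Route 1 (78 km), Car 70→Route 6 (67 km), Car 58→Route 3 (58 km) — total 125+78+67+58 = 328 km.
Column-greedy (each route in turn goes to its cheapest remaining truck) gives 431 km, worse by 103.
Next-best assignment: Car 63→Route 5, Car 12→Route 1, Car 70→Route 6, Car 58→Route 3 = 352 km.
Checked against all permutations: 328 km is optimal.

Minimum total: 328 km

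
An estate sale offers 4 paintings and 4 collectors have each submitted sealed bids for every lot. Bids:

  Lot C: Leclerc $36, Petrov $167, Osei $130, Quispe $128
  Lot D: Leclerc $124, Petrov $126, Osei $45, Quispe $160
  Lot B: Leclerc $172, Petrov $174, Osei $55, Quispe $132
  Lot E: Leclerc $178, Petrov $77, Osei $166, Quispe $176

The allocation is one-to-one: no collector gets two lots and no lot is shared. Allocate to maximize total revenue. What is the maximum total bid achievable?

Max total: $665

Optimal: Leclerc→Lot B ($172), Petrov→Lot C ($167), Osei→Lot E ($166), Quispe→Lot D ($160) — total 172+167+166+160 = $665.
Max-entry greedy (repeatedly take the single best remaining cell) gives $642, worse by 23.
Checked against all permutations: $665 is optimal.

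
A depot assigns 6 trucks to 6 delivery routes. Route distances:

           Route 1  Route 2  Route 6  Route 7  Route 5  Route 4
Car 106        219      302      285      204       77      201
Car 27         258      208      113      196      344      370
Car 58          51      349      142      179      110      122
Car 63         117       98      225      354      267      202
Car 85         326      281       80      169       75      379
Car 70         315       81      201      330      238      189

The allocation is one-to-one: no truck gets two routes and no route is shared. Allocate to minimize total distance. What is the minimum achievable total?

Optimal: Car 106→Route 5 (77 km), Car 27→Route 7 (196 km), Car 58→Route 4 (122 km), Car 63→Route 1 (117 km), Car 85→Route 6 (80 km), Car 70→Route 2 (81 km) — total 77+196+122+117+80+81 = 673 km.
Min-entry greedy (repeatedly take the single cheapest remaining cell) gives 875 km, worse by 202.
Next-best assignment: Car 106→Route 5, Car 27→Route 6, Car 58→Route 4, Car 63→Route 1, Car 85→Route 7, Car 70→Route 2 = 679 km.
No other one-to-one assignment undercuts 673 km.

Minimum total: 673 km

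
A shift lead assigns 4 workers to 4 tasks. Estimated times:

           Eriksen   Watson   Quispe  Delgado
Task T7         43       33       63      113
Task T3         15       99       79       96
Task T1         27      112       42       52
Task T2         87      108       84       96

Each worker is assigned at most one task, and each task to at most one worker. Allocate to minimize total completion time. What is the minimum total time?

Optimal: Eriksen→Task T3 (15 min), Watson→Task T7 (33 min), Quispe→Task T2 (84 min), Delgado→Task T1 (52 min) — total 15+33+84+52 = 184 min.
Min-entry greedy (repeatedly take the single cheapest remaining cell) gives 186 min, worse by 2.
Checked against all permutations: 184 min is optimal.

Minimum total: 184 min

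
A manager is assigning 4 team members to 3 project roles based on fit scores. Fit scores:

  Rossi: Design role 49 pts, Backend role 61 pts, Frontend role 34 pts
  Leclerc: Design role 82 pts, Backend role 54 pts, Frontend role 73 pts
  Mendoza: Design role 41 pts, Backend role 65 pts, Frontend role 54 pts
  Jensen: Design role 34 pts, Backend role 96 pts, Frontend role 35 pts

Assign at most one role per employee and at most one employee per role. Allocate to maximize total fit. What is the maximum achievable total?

Max total: 232 pts

Optimal: Leclerc→Design role (82 pts), Jensen→Backend role (96 pts), Mendoza→Frontend role (54 pts) — total 82+96+54 = 232 pts.
Row-greedy (each employee in turn takes its best remaining role) gives 197 pts, worse by 35.
Every other assignment is strictly worse.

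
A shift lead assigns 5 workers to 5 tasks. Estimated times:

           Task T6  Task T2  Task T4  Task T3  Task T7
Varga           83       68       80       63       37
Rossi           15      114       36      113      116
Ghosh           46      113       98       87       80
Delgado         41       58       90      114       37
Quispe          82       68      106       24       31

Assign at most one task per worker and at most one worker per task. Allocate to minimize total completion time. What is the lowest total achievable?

Optimal: Varga→Task T7 (37 min), Rossi→Task T4 (36 min), Ghosh→Task T6 (46 min), Delgado→Task T2 (58 min), Quispe→Task T3 (24 min) — total 37+36+46+58+24 = 201 min.
Min-entry greedy (repeatedly take the single cheapest remaining cell) gives 232 min, worse by 31.
Swapping Rossi↔Quispe (Rossi→Task T3 113 min, Quispe→Task T4 106 min) adds 159.

Minimum total: 201 min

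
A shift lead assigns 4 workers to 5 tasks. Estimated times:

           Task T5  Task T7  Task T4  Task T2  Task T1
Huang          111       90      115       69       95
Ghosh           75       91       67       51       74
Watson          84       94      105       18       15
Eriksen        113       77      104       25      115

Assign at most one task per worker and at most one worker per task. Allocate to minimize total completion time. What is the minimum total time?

Min total: 197 min

Optimal: Huang→Task T7 (90 min), Ghosh→Task T4 (67 min), Watson→Task T1 (15 min), Eriksen→Task T2 (25 min) — total 90+67+15+25 = 197 min.
Row-greedy (each worker in turn takes its cheapest remaining task) gives 228 min, worse by 31.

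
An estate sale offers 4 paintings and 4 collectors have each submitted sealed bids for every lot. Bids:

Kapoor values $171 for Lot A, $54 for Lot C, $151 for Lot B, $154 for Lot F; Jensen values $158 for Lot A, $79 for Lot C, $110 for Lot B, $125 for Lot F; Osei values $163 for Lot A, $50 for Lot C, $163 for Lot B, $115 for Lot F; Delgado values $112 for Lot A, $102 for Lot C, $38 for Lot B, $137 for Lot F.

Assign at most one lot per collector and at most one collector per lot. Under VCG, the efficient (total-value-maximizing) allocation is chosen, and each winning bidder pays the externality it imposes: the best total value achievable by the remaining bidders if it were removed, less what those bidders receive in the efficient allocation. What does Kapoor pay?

Kapoor pays $35.

Efficient allocation: Kapoor→Lot F ($154), Jensen→Lot A ($158), Osei→Lot B ($163), Delgado→Lot C ($102); total welfare W = $577.
Kapoor receives Lot F at value $154, so the others get W − 154 = $423.
Without Kapoor: best allocation of the remaining 3 bidders over all 4 lots is Jensen→Lot A ($158), Osei→Lot B ($163), Delgado→Lot F ($137), total $458.
VCG payment = (others' best without Kapoor) − (others' welfare with Kapoor) = 458 − 423 = $35.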